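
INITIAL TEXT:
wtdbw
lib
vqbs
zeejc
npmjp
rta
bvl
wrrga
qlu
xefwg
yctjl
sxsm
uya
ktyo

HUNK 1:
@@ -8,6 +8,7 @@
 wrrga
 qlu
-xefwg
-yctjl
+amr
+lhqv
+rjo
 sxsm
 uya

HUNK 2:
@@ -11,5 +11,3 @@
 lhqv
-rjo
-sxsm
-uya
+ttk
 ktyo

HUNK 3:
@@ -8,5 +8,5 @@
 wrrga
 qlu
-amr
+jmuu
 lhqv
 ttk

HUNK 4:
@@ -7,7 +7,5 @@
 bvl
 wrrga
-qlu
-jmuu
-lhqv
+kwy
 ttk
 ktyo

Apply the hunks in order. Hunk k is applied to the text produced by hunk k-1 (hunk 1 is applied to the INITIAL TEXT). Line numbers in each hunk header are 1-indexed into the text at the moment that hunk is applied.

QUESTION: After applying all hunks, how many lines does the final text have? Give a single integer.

Hunk 1: at line 8 remove [xefwg,yctjl] add [amr,lhqv,rjo] -> 15 lines: wtdbw lib vqbs zeejc npmjp rta bvl wrrga qlu amr lhqv rjo sxsm uya ktyo
Hunk 2: at line 11 remove [rjo,sxsm,uya] add [ttk] -> 13 lines: wtdbw lib vqbs zeejc npmjp rta bvl wrrga qlu amr lhqv ttk ktyo
Hunk 3: at line 8 remove [amr] add [jmuu] -> 13 lines: wtdbw lib vqbs zeejc npmjp rta bvl wrrga qlu jmuu lhqv ttk ktyo
Hunk 4: at line 7 remove [qlu,jmuu,lhqv] add [kwy] -> 11 lines: wtdbw lib vqbs zeejc npmjp rta bvl wrrga kwy ttk ktyo
Final line count: 11

Answer: 11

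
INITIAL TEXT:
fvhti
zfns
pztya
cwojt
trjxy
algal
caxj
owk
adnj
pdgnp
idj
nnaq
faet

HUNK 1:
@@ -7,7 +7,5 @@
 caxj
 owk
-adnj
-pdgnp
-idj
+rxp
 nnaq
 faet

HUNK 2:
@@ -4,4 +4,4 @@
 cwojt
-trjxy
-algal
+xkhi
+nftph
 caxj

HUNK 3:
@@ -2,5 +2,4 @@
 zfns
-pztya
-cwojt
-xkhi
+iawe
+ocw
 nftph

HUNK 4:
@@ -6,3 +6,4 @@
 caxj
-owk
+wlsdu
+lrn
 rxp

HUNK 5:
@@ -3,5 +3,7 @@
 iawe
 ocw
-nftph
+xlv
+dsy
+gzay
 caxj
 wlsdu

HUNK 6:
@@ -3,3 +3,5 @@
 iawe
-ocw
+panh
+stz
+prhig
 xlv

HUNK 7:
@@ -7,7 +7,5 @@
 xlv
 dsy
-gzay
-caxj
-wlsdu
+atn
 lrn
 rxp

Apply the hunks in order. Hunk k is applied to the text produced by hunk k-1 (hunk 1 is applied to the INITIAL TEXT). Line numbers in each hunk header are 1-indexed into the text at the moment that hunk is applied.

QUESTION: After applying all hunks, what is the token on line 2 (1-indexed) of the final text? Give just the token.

Hunk 1: at line 7 remove [adnj,pdgnp,idj] add [rxp] -> 11 lines: fvhti zfns pztya cwojt trjxy algal caxj owk rxp nnaq faet
Hunk 2: at line 4 remove [trjxy,algal] add [xkhi,nftph] -> 11 lines: fvhti zfns pztya cwojt xkhi nftph caxj owk rxp nnaq faet
Hunk 3: at line 2 remove [pztya,cwojt,xkhi] add [iawe,ocw] -> 10 lines: fvhti zfns iawe ocw nftph caxj owk rxp nnaq faet
Hunk 4: at line 6 remove [owk] add [wlsdu,lrn] -> 11 lines: fvhti zfns iawe ocw nftph caxj wlsdu lrn rxp nnaq faet
Hunk 5: at line 3 remove [nftph] add [xlv,dsy,gzay] -> 13 lines: fvhti zfns iawe ocw xlv dsy gzay caxj wlsdu lrn rxp nnaq faet
Hunk 6: at line 3 remove [ocw] add [panh,stz,prhig] -> 15 lines: fvhti zfns iawe panh stz prhig xlv dsy gzay caxj wlsdu lrn rxp nnaq faet
Hunk 7: at line 7 remove [gzay,caxj,wlsdu] add [atn] -> 13 lines: fvhti zfns iawe panh stz prhig xlv dsy atn lrn rxp nnaq faet
Final line 2: zfns

Answer: zfns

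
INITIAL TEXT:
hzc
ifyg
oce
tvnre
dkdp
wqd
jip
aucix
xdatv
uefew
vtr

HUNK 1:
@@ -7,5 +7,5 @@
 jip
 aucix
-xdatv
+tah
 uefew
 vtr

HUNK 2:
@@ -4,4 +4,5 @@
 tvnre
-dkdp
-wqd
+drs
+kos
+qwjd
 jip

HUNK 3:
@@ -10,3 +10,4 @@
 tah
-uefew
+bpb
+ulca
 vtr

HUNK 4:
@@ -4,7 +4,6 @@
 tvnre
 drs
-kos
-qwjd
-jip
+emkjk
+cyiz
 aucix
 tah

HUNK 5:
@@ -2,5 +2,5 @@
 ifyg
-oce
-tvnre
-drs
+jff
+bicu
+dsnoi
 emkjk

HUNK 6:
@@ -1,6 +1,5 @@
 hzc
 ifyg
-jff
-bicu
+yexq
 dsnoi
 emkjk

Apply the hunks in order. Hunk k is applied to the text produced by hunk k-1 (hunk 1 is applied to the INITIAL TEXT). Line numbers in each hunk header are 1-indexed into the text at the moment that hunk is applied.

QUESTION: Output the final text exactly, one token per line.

Hunk 1: at line 7 remove [xdatv] add [tah] -> 11 lines: hzc ifyg oce tvnre dkdp wqd jip aucix tah uefew vtr
Hunk 2: at line 4 remove [dkdp,wqd] add [drs,kos,qwjd] -> 12 lines: hzc ifyg oce tvnre drs kos qwjd jip aucix tah uefew vtr
Hunk 3: at line 10 remove [uefew] add [bpb,ulca] -> 13 lines: hzc ifyg oce tvnre drs kos qwjd jip aucix tah bpb ulca vtr
Hunk 4: at line 4 remove [kos,qwjd,jip] add [emkjk,cyiz] -> 12 lines: hzc ifyg oce tvnre drs emkjk cyiz aucix tah bpb ulca vtr
Hunk 5: at line 2 remove [oce,tvnre,drs] add [jff,bicu,dsnoi] -> 12 lines: hzc ifyg jff bicu dsnoi emkjk cyiz aucix tah bpb ulca vtr
Hunk 6: at line 1 remove [jff,bicu] add [yexq] -> 11 lines: hzc ifyg yexq dsnoi emkjk cyiz aucix tah bpb ulca vtr

Answer: hzc
ifyg
yexq
dsnoi
emkjk
cyiz
aucix
tah
bpb
ulca
vtr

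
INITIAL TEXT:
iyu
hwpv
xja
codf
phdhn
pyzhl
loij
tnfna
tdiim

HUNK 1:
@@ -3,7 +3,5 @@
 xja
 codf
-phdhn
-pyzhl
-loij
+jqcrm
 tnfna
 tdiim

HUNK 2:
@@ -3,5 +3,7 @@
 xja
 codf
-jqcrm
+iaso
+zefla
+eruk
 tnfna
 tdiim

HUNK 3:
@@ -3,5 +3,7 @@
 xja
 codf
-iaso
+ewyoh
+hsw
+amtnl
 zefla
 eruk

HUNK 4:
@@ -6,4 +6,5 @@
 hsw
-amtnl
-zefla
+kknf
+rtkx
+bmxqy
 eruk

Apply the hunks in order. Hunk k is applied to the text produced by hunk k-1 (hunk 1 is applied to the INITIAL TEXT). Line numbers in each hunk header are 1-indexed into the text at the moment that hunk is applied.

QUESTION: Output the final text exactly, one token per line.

Answer: iyu
hwpv
xja
codf
ewyoh
hsw
kknf
rtkx
bmxqy
eruk
tnfna
tdiim

Derivation:
Hunk 1: at line 3 remove [phdhn,pyzhl,loij] add [jqcrm] -> 7 lines: iyu hwpv xja codf jqcrm tnfna tdiim
Hunk 2: at line 3 remove [jqcrm] add [iaso,zefla,eruk] -> 9 lines: iyu hwpv xja codf iaso zefla eruk tnfna tdiim
Hunk 3: at line 3 remove [iaso] add [ewyoh,hsw,amtnl] -> 11 lines: iyu hwpv xja codf ewyoh hsw amtnl zefla eruk tnfna tdiim
Hunk 4: at line 6 remove [amtnl,zefla] add [kknf,rtkx,bmxqy] -> 12 lines: iyu hwpv xja codf ewyoh hsw kknf rtkx bmxqy eruk tnfna tdiim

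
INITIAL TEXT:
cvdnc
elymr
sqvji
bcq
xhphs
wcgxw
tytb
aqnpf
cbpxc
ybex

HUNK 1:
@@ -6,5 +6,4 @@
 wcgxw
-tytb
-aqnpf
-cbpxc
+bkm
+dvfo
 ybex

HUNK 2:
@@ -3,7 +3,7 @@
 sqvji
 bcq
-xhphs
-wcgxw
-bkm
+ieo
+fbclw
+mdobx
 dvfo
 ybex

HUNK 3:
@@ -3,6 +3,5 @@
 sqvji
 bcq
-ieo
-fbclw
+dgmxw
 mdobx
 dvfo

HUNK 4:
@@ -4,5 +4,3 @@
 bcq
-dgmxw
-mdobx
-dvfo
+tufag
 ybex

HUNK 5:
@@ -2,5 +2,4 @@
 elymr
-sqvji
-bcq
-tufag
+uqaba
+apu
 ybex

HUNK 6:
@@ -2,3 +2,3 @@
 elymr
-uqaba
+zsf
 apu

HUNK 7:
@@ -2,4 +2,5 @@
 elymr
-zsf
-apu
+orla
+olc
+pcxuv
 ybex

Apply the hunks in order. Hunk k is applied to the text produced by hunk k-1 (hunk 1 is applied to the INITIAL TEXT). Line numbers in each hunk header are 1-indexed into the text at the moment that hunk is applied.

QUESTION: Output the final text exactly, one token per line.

Hunk 1: at line 6 remove [tytb,aqnpf,cbpxc] add [bkm,dvfo] -> 9 lines: cvdnc elymr sqvji bcq xhphs wcgxw bkm dvfo ybex
Hunk 2: at line 3 remove [xhphs,wcgxw,bkm] add [ieo,fbclw,mdobx] -> 9 lines: cvdnc elymr sqvji bcq ieo fbclw mdobx dvfo ybex
Hunk 3: at line 3 remove [ieo,fbclw] add [dgmxw] -> 8 lines: cvdnc elymr sqvji bcq dgmxw mdobx dvfo ybex
Hunk 4: at line 4 remove [dgmxw,mdobx,dvfo] add [tufag] -> 6 lines: cvdnc elymr sqvji bcq tufag ybex
Hunk 5: at line 2 remove [sqvji,bcq,tufag] add [uqaba,apu] -> 5 lines: cvdnc elymr uqaba apu ybex
Hunk 6: at line 2 remove [uqaba] add [zsf] -> 5 lines: cvdnc elymr zsf apu ybex
Hunk 7: at line 2 remove [zsf,apu] add [orla,olc,pcxuv] -> 6 lines: cvdnc elymr orla olc pcxuv ybex

Answer: cvdnc
elymr
orla
olc
pcxuv
ybex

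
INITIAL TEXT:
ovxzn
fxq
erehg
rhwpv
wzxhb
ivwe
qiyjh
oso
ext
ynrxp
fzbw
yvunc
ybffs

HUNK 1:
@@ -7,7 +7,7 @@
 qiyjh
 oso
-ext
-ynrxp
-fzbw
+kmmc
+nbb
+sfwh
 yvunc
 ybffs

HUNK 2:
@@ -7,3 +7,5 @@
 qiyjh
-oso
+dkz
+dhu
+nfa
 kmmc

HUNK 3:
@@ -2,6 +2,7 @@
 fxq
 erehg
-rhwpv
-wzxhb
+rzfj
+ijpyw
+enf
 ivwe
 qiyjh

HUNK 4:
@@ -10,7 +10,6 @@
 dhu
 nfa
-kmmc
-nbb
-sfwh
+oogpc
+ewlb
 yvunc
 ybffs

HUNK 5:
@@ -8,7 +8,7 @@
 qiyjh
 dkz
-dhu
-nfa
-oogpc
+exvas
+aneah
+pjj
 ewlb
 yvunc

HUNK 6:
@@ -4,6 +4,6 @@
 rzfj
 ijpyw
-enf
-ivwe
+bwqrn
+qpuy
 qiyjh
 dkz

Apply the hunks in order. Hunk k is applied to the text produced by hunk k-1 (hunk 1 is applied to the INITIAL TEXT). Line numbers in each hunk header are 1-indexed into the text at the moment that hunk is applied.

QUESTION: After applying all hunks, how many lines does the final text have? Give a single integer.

Answer: 15

Derivation:
Hunk 1: at line 7 remove [ext,ynrxp,fzbw] add [kmmc,nbb,sfwh] -> 13 lines: ovxzn fxq erehg rhwpv wzxhb ivwe qiyjh oso kmmc nbb sfwh yvunc ybffs
Hunk 2: at line 7 remove [oso] add [dkz,dhu,nfa] -> 15 lines: ovxzn fxq erehg rhwpv wzxhb ivwe qiyjh dkz dhu nfa kmmc nbb sfwh yvunc ybffs
Hunk 3: at line 2 remove [rhwpv,wzxhb] add [rzfj,ijpyw,enf] -> 16 lines: ovxzn fxq erehg rzfj ijpyw enf ivwe qiyjh dkz dhu nfa kmmc nbb sfwh yvunc ybffs
Hunk 4: at line 10 remove [kmmc,nbb,sfwh] add [oogpc,ewlb] -> 15 lines: ovxzn fxq erehg rzfj ijpyw enf ivwe qiyjh dkz dhu nfa oogpc ewlb yvunc ybffs
Hunk 5: at line 8 remove [dhu,nfa,oogpc] add [exvas,aneah,pjj] -> 15 lines: ovxzn fxq erehg rzfj ijpyw enf ivwe qiyjh dkz exvas aneah pjj ewlb yvunc ybffs
Hunk 6: at line 4 remove [enf,ivwe] add [bwqrn,qpuy] -> 15 lines: ovxzn fxq erehg rzfj ijpyw bwqrn qpuy qiyjh dkz exvas aneah pjj ewlb yvunc ybffs
Final line count: 15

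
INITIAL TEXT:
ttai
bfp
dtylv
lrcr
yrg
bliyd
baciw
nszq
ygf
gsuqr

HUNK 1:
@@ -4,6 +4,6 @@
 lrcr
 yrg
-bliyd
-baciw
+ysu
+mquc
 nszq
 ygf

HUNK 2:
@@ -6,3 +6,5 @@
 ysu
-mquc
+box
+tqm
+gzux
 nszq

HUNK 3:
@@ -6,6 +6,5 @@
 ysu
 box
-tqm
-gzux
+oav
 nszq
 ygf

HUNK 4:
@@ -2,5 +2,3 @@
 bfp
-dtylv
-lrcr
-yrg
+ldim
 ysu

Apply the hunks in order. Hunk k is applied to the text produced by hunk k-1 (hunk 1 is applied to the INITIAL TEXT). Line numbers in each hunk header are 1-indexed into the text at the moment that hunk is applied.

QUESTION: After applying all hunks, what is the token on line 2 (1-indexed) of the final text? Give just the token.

Answer: bfp

Derivation:
Hunk 1: at line 4 remove [bliyd,baciw] add [ysu,mquc] -> 10 lines: ttai bfp dtylv lrcr yrg ysu mquc nszq ygf gsuqr
Hunk 2: at line 6 remove [mquc] add [box,tqm,gzux] -> 12 lines: ttai bfp dtylv lrcr yrg ysu box tqm gzux nszq ygf gsuqr
Hunk 3: at line 6 remove [tqm,gzux] add [oav] -> 11 lines: ttai bfp dtylv lrcr yrg ysu box oav nszq ygf gsuqr
Hunk 4: at line 2 remove [dtylv,lrcr,yrg] add [ldim] -> 9 lines: ttai bfp ldim ysu box oav nszq ygf gsuqr
Final line 2: bfp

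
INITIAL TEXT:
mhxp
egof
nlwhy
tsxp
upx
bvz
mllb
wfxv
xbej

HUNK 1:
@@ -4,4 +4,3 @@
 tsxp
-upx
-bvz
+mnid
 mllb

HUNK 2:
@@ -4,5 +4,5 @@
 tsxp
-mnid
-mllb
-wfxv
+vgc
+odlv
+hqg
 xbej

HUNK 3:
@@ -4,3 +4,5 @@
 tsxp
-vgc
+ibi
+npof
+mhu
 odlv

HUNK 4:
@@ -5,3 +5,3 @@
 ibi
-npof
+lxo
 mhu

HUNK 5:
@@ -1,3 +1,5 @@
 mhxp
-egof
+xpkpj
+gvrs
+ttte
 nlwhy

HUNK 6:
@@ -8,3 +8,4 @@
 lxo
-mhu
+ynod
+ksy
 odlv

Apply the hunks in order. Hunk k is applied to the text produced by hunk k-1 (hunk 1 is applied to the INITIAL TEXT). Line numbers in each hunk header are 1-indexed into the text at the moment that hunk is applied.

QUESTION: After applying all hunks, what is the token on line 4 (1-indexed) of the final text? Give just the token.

Answer: ttte

Derivation:
Hunk 1: at line 4 remove [upx,bvz] add [mnid] -> 8 lines: mhxp egof nlwhy tsxp mnid mllb wfxv xbej
Hunk 2: at line 4 remove [mnid,mllb,wfxv] add [vgc,odlv,hqg] -> 8 lines: mhxp egof nlwhy tsxp vgc odlv hqg xbej
Hunk 3: at line 4 remove [vgc] add [ibi,npof,mhu] -> 10 lines: mhxp egof nlwhy tsxp ibi npof mhu odlv hqg xbej
Hunk 4: at line 5 remove [npof] add [lxo] -> 10 lines: mhxp egof nlwhy tsxp ibi lxo mhu odlv hqg xbej
Hunk 5: at line 1 remove [egof] add [xpkpj,gvrs,ttte] -> 12 lines: mhxp xpkpj gvrs ttte nlwhy tsxp ibi lxo mhu odlv hqg xbej
Hunk 6: at line 8 remove [mhu] add [ynod,ksy] -> 13 lines: mhxp xpkpj gvrs ttte nlwhy tsxp ibi lxo ynod ksy odlv hqg xbej
Final line 4: ttte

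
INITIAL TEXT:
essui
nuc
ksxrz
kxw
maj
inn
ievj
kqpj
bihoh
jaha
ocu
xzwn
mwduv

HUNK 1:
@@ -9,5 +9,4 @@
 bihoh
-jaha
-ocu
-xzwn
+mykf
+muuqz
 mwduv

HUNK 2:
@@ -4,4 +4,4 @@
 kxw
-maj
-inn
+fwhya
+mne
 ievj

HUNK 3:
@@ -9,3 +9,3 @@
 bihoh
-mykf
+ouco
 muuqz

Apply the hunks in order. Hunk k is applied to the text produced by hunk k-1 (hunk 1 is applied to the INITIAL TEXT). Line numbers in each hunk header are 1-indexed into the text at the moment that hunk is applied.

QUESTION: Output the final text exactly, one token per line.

Hunk 1: at line 9 remove [jaha,ocu,xzwn] add [mykf,muuqz] -> 12 lines: essui nuc ksxrz kxw maj inn ievj kqpj bihoh mykf muuqz mwduv
Hunk 2: at line 4 remove [maj,inn] add [fwhya,mne] -> 12 lines: essui nuc ksxrz kxw fwhya mne ievj kqpj bihoh mykf muuqz mwduv
Hunk 3: at line 9 remove [mykf] add [ouco] -> 12 lines: essui nuc ksxrz kxw fwhya mne ievj kqpj bihoh ouco muuqz mwduv

Answer: essui
nuc
ksxrz
kxw
fwhya
mne
ievj
kqpj
bihoh
ouco
muuqz
mwduv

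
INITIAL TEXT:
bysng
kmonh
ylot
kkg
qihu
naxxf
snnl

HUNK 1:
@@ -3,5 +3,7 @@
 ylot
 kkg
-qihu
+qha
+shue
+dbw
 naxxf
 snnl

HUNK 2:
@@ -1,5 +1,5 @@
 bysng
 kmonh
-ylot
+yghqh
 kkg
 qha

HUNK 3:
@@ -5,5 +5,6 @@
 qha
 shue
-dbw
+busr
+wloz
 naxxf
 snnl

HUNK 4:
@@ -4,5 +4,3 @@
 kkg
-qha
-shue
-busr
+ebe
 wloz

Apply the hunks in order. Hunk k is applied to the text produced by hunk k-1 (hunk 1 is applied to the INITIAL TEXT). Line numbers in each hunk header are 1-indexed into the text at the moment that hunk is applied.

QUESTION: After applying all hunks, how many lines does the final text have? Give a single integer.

Answer: 8

Derivation:
Hunk 1: at line 3 remove [qihu] add [qha,shue,dbw] -> 9 lines: bysng kmonh ylot kkg qha shue dbw naxxf snnl
Hunk 2: at line 1 remove [ylot] add [yghqh] -> 9 lines: bysng kmonh yghqh kkg qha shue dbw naxxf snnl
Hunk 3: at line 5 remove [dbw] add [busr,wloz] -> 10 lines: bysng kmonh yghqh kkg qha shue busr wloz naxxf snnl
Hunk 4: at line 4 remove [qha,shue,busr] add [ebe] -> 8 lines: bysng kmonh yghqh kkg ebe wloz naxxf snnl
Final line count: 8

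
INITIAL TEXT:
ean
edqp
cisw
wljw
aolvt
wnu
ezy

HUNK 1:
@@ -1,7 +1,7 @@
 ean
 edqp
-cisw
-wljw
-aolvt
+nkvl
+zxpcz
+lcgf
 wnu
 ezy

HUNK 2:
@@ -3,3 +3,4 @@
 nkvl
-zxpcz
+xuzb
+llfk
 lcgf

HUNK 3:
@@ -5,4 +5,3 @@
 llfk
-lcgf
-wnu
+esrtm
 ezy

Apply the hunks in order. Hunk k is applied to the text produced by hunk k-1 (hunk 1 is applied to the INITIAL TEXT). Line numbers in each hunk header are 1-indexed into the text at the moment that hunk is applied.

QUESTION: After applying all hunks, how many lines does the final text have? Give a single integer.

Answer: 7

Derivation:
Hunk 1: at line 1 remove [cisw,wljw,aolvt] add [nkvl,zxpcz,lcgf] -> 7 lines: ean edqp nkvl zxpcz lcgf wnu ezy
Hunk 2: at line 3 remove [zxpcz] add [xuzb,llfk] -> 8 lines: ean edqp nkvl xuzb llfk lcgf wnu ezy
Hunk 3: at line 5 remove [lcgf,wnu] add [esrtm] -> 7 lines: ean edqp nkvl xuzb llfk esrtm ezy
Final line count: 7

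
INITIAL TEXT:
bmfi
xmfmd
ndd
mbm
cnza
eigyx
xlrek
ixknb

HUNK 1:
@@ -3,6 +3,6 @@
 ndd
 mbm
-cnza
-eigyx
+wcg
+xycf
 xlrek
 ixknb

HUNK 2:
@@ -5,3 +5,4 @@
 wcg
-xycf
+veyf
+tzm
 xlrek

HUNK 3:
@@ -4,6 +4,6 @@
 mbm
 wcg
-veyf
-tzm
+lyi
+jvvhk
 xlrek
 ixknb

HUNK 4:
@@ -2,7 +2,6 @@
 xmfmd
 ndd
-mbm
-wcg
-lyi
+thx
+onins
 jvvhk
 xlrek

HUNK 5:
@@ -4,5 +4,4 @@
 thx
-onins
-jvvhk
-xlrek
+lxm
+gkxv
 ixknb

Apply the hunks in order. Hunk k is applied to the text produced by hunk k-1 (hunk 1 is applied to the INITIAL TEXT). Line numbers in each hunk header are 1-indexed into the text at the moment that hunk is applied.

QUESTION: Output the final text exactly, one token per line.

Hunk 1: at line 3 remove [cnza,eigyx] add [wcg,xycf] -> 8 lines: bmfi xmfmd ndd mbm wcg xycf xlrek ixknb
Hunk 2: at line 5 remove [xycf] add [veyf,tzm] -> 9 lines: bmfi xmfmd ndd mbm wcg veyf tzm xlrek ixknb
Hunk 3: at line 4 remove [veyf,tzm] add [lyi,jvvhk] -> 9 lines: bmfi xmfmd ndd mbm wcg lyi jvvhk xlrek ixknb
Hunk 4: at line 2 remove [mbm,wcg,lyi] add [thx,onins] -> 8 lines: bmfi xmfmd ndd thx onins jvvhk xlrek ixknb
Hunk 5: at line 4 remove [onins,jvvhk,xlrek] add [lxm,gkxv] -> 7 lines: bmfi xmfmd ndd thx lxm gkxv ixknb

Answer: bmfi
xmfmd
ndd
thx
lxm
gkxv
ixknb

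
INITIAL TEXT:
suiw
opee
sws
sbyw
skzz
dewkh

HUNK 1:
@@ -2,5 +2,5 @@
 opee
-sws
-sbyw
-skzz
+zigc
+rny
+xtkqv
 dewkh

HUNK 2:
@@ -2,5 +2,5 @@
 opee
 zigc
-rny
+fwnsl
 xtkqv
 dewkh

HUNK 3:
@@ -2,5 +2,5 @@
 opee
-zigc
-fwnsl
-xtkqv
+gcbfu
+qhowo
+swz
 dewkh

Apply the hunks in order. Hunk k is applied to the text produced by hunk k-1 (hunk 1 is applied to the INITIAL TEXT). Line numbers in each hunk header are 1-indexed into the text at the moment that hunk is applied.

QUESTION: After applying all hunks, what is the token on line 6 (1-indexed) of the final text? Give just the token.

Hunk 1: at line 2 remove [sws,sbyw,skzz] add [zigc,rny,xtkqv] -> 6 lines: suiw opee zigc rny xtkqv dewkh
Hunk 2: at line 2 remove [rny] add [fwnsl] -> 6 lines: suiw opee zigc fwnsl xtkqv dewkh
Hunk 3: at line 2 remove [zigc,fwnsl,xtkqv] add [gcbfu,qhowo,swz] -> 6 lines: suiw opee gcbfu qhowo swz dewkh
Final line 6: dewkh

Answer: dewkh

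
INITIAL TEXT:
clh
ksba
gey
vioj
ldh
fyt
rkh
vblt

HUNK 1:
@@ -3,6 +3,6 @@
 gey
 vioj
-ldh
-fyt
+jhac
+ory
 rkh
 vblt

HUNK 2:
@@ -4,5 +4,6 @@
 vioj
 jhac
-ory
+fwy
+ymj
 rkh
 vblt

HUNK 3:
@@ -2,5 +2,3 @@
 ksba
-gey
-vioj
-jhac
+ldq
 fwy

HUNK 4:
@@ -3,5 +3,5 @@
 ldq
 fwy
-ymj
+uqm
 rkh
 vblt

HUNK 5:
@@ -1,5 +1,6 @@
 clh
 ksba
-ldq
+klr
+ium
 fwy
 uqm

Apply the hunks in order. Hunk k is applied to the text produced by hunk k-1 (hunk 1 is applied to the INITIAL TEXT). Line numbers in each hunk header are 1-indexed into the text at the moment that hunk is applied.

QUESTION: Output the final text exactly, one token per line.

Hunk 1: at line 3 remove [ldh,fyt] add [jhac,ory] -> 8 lines: clh ksba gey vioj jhac ory rkh vblt
Hunk 2: at line 4 remove [ory] add [fwy,ymj] -> 9 lines: clh ksba gey vioj jhac fwy ymj rkh vblt
Hunk 3: at line 2 remove [gey,vioj,jhac] add [ldq] -> 7 lines: clh ksba ldq fwy ymj rkh vblt
Hunk 4: at line 3 remove [ymj] add [uqm] -> 7 lines: clh ksba ldq fwy uqm rkh vblt
Hunk 5: at line 1 remove [ldq] add [klr,ium] -> 8 lines: clh ksba klr ium fwy uqm rkh vblt

Answer: clh
ksba
klr
ium
fwy
uqm
rkh
vblt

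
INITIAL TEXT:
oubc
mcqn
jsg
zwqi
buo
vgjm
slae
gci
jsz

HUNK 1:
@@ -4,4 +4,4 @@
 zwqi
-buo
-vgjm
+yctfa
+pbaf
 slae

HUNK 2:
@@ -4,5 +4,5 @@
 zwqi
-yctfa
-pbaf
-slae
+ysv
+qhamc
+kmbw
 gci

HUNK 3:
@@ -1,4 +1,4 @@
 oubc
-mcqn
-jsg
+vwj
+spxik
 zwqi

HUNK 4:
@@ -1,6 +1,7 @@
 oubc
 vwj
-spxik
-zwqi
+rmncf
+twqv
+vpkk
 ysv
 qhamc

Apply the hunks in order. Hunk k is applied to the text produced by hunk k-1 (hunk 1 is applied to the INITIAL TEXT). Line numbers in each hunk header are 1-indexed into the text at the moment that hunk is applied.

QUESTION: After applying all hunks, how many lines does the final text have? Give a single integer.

Hunk 1: at line 4 remove [buo,vgjm] add [yctfa,pbaf] -> 9 lines: oubc mcqn jsg zwqi yctfa pbaf slae gci jsz
Hunk 2: at line 4 remove [yctfa,pbaf,slae] add [ysv,qhamc,kmbw] -> 9 lines: oubc mcqn jsg zwqi ysv qhamc kmbw gci jsz
Hunk 3: at line 1 remove [mcqn,jsg] add [vwj,spxik] -> 9 lines: oubc vwj spxik zwqi ysv qhamc kmbw gci jsz
Hunk 4: at line 1 remove [spxik,zwqi] add [rmncf,twqv,vpkk] -> 10 lines: oubc vwj rmncf twqv vpkk ysv qhamc kmbw gci jsz
Final line count: 10

Answer: 10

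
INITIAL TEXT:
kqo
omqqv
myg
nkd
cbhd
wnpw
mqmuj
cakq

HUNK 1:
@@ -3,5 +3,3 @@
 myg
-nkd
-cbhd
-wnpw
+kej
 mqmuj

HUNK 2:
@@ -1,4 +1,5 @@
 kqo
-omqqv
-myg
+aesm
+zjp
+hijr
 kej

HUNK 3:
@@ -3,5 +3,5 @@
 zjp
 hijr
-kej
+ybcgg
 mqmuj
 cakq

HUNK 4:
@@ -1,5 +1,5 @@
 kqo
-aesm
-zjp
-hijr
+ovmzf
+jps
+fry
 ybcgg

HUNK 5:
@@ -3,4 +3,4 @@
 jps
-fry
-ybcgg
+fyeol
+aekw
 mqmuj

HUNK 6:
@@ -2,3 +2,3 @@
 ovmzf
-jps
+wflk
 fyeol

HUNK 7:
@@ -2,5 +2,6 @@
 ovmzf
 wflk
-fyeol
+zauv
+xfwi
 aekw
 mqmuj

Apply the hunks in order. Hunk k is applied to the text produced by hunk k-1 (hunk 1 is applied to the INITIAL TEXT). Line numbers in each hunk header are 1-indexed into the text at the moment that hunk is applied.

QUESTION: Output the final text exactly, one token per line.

Answer: kqo
ovmzf
wflk
zauv
xfwi
aekw
mqmuj
cakq

Derivation:
Hunk 1: at line 3 remove [nkd,cbhd,wnpw] add [kej] -> 6 lines: kqo omqqv myg kej mqmuj cakq
Hunk 2: at line 1 remove [omqqv,myg] add [aesm,zjp,hijr] -> 7 lines: kqo aesm zjp hijr kej mqmuj cakq
Hunk 3: at line 3 remove [kej] add [ybcgg] -> 7 lines: kqo aesm zjp hijr ybcgg mqmuj cakq
Hunk 4: at line 1 remove [aesm,zjp,hijr] add [ovmzf,jps,fry] -> 7 lines: kqo ovmzf jps fry ybcgg mqmuj cakq
Hunk 5: at line 3 remove [fry,ybcgg] add [fyeol,aekw] -> 7 lines: kqo ovmzf jps fyeol aekw mqmuj cakq
Hunk 6: at line 2 remove [jps] add [wflk] -> 7 lines: kqo ovmzf wflk fyeol aekw mqmuj cakq
Hunk 7: at line 2 remove [fyeol] add [zauv,xfwi] -> 8 lines: kqo ovmzf wflk zauv xfwi aekw mqmuj cakq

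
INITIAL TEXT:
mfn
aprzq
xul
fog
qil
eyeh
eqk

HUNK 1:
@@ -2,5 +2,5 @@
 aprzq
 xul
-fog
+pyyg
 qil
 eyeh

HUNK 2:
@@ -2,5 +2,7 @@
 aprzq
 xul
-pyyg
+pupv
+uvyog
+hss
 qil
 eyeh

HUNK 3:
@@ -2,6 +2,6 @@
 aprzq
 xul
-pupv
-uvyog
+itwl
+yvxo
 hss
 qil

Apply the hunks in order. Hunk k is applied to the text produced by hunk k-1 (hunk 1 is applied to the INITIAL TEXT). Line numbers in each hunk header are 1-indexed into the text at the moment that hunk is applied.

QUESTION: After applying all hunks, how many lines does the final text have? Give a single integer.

Hunk 1: at line 2 remove [fog] add [pyyg] -> 7 lines: mfn aprzq xul pyyg qil eyeh eqk
Hunk 2: at line 2 remove [pyyg] add [pupv,uvyog,hss] -> 9 lines: mfn aprzq xul pupv uvyog hss qil eyeh eqk
Hunk 3: at line 2 remove [pupv,uvyog] add [itwl,yvxo] -> 9 lines: mfn aprzq xul itwl yvxo hss qil eyeh eqk
Final line count: 9

Answer: 9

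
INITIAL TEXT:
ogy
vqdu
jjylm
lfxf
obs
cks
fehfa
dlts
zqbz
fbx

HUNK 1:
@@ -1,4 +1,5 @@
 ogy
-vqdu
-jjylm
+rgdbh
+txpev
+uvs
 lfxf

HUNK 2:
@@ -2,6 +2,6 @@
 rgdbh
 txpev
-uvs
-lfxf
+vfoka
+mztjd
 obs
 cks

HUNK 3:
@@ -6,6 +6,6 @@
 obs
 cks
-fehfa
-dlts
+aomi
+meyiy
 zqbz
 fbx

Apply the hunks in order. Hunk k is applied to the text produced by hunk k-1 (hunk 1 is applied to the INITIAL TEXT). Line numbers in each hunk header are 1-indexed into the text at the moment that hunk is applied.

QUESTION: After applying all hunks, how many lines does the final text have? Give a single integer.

Answer: 11

Derivation:
Hunk 1: at line 1 remove [vqdu,jjylm] add [rgdbh,txpev,uvs] -> 11 lines: ogy rgdbh txpev uvs lfxf obs cks fehfa dlts zqbz fbx
Hunk 2: at line 2 remove [uvs,lfxf] add [vfoka,mztjd] -> 11 lines: ogy rgdbh txpev vfoka mztjd obs cks fehfa dlts zqbz fbx
Hunk 3: at line 6 remove [fehfa,dlts] add [aomi,meyiy] -> 11 lines: ogy rgdbh txpev vfoka mztjd obs cks aomi meyiy zqbz fbx
Final line count: 11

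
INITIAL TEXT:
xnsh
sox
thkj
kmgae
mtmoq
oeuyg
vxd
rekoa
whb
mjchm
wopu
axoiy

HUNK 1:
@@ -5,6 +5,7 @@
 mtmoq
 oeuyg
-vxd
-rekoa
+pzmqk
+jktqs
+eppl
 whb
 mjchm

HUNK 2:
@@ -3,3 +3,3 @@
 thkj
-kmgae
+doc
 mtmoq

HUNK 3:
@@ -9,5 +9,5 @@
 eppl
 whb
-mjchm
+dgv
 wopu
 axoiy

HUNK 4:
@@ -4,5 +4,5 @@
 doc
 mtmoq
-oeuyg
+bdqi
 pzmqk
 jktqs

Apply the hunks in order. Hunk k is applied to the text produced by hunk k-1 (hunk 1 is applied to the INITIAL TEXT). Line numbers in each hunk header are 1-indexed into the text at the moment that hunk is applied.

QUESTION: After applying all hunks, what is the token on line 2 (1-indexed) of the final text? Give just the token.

Answer: sox

Derivation:
Hunk 1: at line 5 remove [vxd,rekoa] add [pzmqk,jktqs,eppl] -> 13 lines: xnsh sox thkj kmgae mtmoq oeuyg pzmqk jktqs eppl whb mjchm wopu axoiy
Hunk 2: at line 3 remove [kmgae] add [doc] -> 13 lines: xnsh sox thkj doc mtmoq oeuyg pzmqk jktqs eppl whb mjchm wopu axoiy
Hunk 3: at line 9 remove [mjchm] add [dgv] -> 13 lines: xnsh sox thkj doc mtmoq oeuyg pzmqk jktqs eppl whb dgv wopu axoiy
Hunk 4: at line 4 remove [oeuyg] add [bdqi] -> 13 lines: xnsh sox thkj doc mtmoq bdqi pzmqk jktqs eppl whb dgv wopu axoiy
Final line 2: sox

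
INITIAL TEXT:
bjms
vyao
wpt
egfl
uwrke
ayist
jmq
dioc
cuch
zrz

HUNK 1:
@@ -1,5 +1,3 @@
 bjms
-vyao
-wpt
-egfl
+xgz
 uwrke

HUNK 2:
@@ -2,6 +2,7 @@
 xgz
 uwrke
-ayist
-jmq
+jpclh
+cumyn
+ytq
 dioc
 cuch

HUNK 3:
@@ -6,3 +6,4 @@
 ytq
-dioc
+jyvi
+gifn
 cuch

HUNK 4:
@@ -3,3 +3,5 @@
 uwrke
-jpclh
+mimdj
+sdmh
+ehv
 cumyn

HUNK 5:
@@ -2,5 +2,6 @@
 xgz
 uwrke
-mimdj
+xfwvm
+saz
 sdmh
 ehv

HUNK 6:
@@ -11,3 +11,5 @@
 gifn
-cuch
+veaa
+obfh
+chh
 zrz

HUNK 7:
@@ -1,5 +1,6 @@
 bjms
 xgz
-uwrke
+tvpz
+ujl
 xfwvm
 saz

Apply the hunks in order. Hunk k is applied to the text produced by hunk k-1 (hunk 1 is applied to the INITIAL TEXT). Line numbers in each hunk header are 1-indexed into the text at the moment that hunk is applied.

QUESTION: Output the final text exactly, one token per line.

Answer: bjms
xgz
tvpz
ujl
xfwvm
saz
sdmh
ehv
cumyn
ytq
jyvi
gifn
veaa
obfh
chh
zrz

Derivation:
Hunk 1: at line 1 remove [vyao,wpt,egfl] add [xgz] -> 8 lines: bjms xgz uwrke ayist jmq dioc cuch zrz
Hunk 2: at line 2 remove [ayist,jmq] add [jpclh,cumyn,ytq] -> 9 lines: bjms xgz uwrke jpclh cumyn ytq dioc cuch zrz
Hunk 3: at line 6 remove [dioc] add [jyvi,gifn] -> 10 lines: bjms xgz uwrke jpclh cumyn ytq jyvi gifn cuch zrz
Hunk 4: at line 3 remove [jpclh] add [mimdj,sdmh,ehv] -> 12 lines: bjms xgz uwrke mimdj sdmh ehv cumyn ytq jyvi gifn cuch zrz
Hunk 5: at line 2 remove [mimdj] add [xfwvm,saz] -> 13 lines: bjms xgz uwrke xfwvm saz sdmh ehv cumyn ytq jyvi gifn cuch zrz
Hunk 6: at line 11 remove [cuch] add [veaa,obfh,chh] -> 15 lines: bjms xgz uwrke xfwvm saz sdmh ehv cumyn ytq jyvi gifn veaa obfh chh zrz
Hunk 7: at line 1 remove [uwrke] add [tvpz,ujl] -> 16 lines: bjms xgz tvpz ujl xfwvm saz sdmh ehv cumyn ytq jyvi gifn veaa obfh chh zrz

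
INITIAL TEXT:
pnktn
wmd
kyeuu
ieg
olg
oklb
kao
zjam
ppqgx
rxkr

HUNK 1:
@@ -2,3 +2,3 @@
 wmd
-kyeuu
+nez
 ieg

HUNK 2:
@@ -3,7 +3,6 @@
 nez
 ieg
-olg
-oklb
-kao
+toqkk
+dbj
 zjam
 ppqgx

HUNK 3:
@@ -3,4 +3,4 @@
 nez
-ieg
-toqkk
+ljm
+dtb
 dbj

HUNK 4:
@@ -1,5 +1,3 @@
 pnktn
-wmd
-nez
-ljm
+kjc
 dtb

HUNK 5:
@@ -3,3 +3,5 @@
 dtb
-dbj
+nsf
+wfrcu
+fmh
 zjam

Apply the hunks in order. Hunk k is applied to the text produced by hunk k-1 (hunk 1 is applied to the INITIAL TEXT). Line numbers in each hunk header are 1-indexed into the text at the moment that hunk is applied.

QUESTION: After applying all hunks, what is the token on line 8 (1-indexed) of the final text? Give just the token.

Hunk 1: at line 2 remove [kyeuu] add [nez] -> 10 lines: pnktn wmd nez ieg olg oklb kao zjam ppqgx rxkr
Hunk 2: at line 3 remove [olg,oklb,kao] add [toqkk,dbj] -> 9 lines: pnktn wmd nez ieg toqkk dbj zjam ppqgx rxkr
Hunk 3: at line 3 remove [ieg,toqkk] add [ljm,dtb] -> 9 lines: pnktn wmd nez ljm dtb dbj zjam ppqgx rxkr
Hunk 4: at line 1 remove [wmd,nez,ljm] add [kjc] -> 7 lines: pnktn kjc dtb dbj zjam ppqgx rxkr
Hunk 5: at line 3 remove [dbj] add [nsf,wfrcu,fmh] -> 9 lines: pnktn kjc dtb nsf wfrcu fmh zjam ppqgx rxkr
Final line 8: ppqgx

Answer: ppqgx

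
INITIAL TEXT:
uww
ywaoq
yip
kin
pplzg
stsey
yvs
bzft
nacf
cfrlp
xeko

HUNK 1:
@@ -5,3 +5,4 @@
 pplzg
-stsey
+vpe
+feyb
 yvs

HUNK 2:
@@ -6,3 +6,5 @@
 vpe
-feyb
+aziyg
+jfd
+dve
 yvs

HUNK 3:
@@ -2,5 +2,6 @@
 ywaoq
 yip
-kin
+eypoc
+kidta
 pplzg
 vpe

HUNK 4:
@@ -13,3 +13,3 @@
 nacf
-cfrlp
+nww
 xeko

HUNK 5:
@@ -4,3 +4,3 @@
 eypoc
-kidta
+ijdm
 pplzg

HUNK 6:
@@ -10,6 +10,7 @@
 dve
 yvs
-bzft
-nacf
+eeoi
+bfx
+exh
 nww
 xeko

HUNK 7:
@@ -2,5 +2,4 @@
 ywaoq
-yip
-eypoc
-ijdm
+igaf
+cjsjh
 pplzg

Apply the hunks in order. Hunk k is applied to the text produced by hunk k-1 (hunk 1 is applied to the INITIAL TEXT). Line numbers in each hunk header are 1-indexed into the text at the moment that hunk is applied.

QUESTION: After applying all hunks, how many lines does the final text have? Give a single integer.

Hunk 1: at line 5 remove [stsey] add [vpe,feyb] -> 12 lines: uww ywaoq yip kin pplzg vpe feyb yvs bzft nacf cfrlp xeko
Hunk 2: at line 6 remove [feyb] add [aziyg,jfd,dve] -> 14 lines: uww ywaoq yip kin pplzg vpe aziyg jfd dve yvs bzft nacf cfrlp xeko
Hunk 3: at line 2 remove [kin] add [eypoc,kidta] -> 15 lines: uww ywaoq yip eypoc kidta pplzg vpe aziyg jfd dve yvs bzft nacf cfrlp xeko
Hunk 4: at line 13 remove [cfrlp] add [nww] -> 15 lines: uww ywaoq yip eypoc kidta pplzg vpe aziyg jfd dve yvs bzft nacf nww xeko
Hunk 5: at line 4 remove [kidta] add [ijdm] -> 15 lines: uww ywaoq yip eypoc ijdm pplzg vpe aziyg jfd dve yvs bzft nacf nww xeko
Hunk 6: at line 10 remove [bzft,nacf] add [eeoi,bfx,exh] -> 16 lines: uww ywaoq yip eypoc ijdm pplzg vpe aziyg jfd dve yvs eeoi bfx exh nww xeko
Hunk 7: at line 2 remove [yip,eypoc,ijdm] add [igaf,cjsjh] -> 15 lines: uww ywaoq igaf cjsjh pplzg vpe aziyg jfd dve yvs eeoi bfx exh nww xeko
Final line count: 15

Answer: 15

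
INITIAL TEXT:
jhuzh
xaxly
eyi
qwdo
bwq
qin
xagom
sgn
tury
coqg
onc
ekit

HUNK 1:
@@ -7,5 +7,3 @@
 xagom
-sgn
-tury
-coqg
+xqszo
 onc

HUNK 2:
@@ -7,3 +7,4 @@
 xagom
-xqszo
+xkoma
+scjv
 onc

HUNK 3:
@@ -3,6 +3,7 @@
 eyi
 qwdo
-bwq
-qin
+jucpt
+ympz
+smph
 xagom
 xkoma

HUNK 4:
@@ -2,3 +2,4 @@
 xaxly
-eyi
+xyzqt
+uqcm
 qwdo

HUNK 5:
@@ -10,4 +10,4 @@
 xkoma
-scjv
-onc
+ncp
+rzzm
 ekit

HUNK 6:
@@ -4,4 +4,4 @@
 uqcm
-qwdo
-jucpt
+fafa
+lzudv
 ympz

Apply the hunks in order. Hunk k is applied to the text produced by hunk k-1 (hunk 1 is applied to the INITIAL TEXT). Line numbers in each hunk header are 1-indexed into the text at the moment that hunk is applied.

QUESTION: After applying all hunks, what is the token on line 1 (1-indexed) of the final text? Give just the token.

Hunk 1: at line 7 remove [sgn,tury,coqg] add [xqszo] -> 10 lines: jhuzh xaxly eyi qwdo bwq qin xagom xqszo onc ekit
Hunk 2: at line 7 remove [xqszo] add [xkoma,scjv] -> 11 lines: jhuzh xaxly eyi qwdo bwq qin xagom xkoma scjv onc ekit
Hunk 3: at line 3 remove [bwq,qin] add [jucpt,ympz,smph] -> 12 lines: jhuzh xaxly eyi qwdo jucpt ympz smph xagom xkoma scjv onc ekit
Hunk 4: at line 2 remove [eyi] add [xyzqt,uqcm] -> 13 lines: jhuzh xaxly xyzqt uqcm qwdo jucpt ympz smph xagom xkoma scjv onc ekit
Hunk 5: at line 10 remove [scjv,onc] add [ncp,rzzm] -> 13 lines: jhuzh xaxly xyzqt uqcm qwdo jucpt ympz smph xagom xkoma ncp rzzm ekit
Hunk 6: at line 4 remove [qwdo,jucpt] add [fafa,lzudv] -> 13 lines: jhuzh xaxly xyzqt uqcm fafa lzudv ympz smph xagom xkoma ncp rzzm ekit
Final line 1: jhuzh

Answer: jhuzh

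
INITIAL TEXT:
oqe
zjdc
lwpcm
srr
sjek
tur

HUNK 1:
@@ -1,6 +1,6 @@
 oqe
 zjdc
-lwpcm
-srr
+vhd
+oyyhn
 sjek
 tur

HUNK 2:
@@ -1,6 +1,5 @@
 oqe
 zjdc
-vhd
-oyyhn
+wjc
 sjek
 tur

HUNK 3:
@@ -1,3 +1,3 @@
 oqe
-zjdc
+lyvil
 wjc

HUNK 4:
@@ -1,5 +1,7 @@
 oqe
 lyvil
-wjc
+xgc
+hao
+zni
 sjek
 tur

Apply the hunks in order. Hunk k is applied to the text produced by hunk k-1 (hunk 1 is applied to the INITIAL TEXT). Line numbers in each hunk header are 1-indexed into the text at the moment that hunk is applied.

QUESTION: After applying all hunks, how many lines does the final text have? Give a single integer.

Hunk 1: at line 1 remove [lwpcm,srr] add [vhd,oyyhn] -> 6 lines: oqe zjdc vhd oyyhn sjek tur
Hunk 2: at line 1 remove [vhd,oyyhn] add [wjc] -> 5 lines: oqe zjdc wjc sjek tur
Hunk 3: at line 1 remove [zjdc] add [lyvil] -> 5 lines: oqe lyvil wjc sjek tur
Hunk 4: at line 1 remove [wjc] add [xgc,hao,zni] -> 7 lines: oqe lyvil xgc hao zni sjek tur
Final line count: 7

Answer: 7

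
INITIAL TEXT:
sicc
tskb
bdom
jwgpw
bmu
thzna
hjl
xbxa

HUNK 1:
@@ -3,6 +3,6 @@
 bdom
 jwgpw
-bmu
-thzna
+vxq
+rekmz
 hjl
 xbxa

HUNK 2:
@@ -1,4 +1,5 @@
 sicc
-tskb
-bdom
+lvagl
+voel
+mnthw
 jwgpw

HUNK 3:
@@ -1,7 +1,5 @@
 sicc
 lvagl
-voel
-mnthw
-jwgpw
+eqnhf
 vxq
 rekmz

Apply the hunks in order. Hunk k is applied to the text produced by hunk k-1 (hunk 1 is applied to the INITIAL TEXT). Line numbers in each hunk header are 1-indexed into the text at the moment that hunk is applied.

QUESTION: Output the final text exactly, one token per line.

Answer: sicc
lvagl
eqnhf
vxq
rekmz
hjl
xbxa

Derivation:
Hunk 1: at line 3 remove [bmu,thzna] add [vxq,rekmz] -> 8 lines: sicc tskb bdom jwgpw vxq rekmz hjl xbxa
Hunk 2: at line 1 remove [tskb,bdom] add [lvagl,voel,mnthw] -> 9 lines: sicc lvagl voel mnthw jwgpw vxq rekmz hjl xbxa
Hunk 3: at line 1 remove [voel,mnthw,jwgpw] add [eqnhf] -> 7 lines: sicc lvagl eqnhf vxq rekmz hjl xbxa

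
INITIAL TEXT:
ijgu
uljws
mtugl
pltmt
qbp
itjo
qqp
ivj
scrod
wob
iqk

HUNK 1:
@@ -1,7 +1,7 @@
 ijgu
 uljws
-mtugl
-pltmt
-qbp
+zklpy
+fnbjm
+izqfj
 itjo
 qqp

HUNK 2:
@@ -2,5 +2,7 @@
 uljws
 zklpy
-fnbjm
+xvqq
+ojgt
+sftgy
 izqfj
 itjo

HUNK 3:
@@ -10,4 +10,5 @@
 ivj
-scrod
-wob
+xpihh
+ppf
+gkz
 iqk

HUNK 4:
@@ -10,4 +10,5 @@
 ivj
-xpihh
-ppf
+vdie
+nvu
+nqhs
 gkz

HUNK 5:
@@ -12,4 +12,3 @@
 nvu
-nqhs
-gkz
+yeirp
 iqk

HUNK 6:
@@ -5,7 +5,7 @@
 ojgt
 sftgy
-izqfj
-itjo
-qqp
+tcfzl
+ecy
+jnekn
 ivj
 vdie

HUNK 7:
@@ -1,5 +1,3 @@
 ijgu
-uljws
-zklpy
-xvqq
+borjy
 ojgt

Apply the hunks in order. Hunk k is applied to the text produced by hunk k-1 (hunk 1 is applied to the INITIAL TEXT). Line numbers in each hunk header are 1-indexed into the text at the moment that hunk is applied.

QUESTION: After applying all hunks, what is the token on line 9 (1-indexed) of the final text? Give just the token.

Answer: vdie

Derivation:
Hunk 1: at line 1 remove [mtugl,pltmt,qbp] add [zklpy,fnbjm,izqfj] -> 11 lines: ijgu uljws zklpy fnbjm izqfj itjo qqp ivj scrod wob iqk
Hunk 2: at line 2 remove [fnbjm] add [xvqq,ojgt,sftgy] -> 13 lines: ijgu uljws zklpy xvqq ojgt sftgy izqfj itjo qqp ivj scrod wob iqk
Hunk 3: at line 10 remove [scrod,wob] add [xpihh,ppf,gkz] -> 14 lines: ijgu uljws zklpy xvqq ojgt sftgy izqfj itjo qqp ivj xpihh ppf gkz iqk
Hunk 4: at line 10 remove [xpihh,ppf] add [vdie,nvu,nqhs] -> 15 lines: ijgu uljws zklpy xvqq ojgt sftgy izqfj itjo qqp ivj vdie nvu nqhs gkz iqk
Hunk 5: at line 12 remove [nqhs,gkz] add [yeirp] -> 14 lines: ijgu uljws zklpy xvqq ojgt sftgy izqfj itjo qqp ivj vdie nvu yeirp iqk
Hunk 6: at line 5 remove [izqfj,itjo,qqp] add [tcfzl,ecy,jnekn] -> 14 lines: ijgu uljws zklpy xvqq ojgt sftgy tcfzl ecy jnekn ivj vdie nvu yeirp iqk
Hunk 7: at line 1 remove [uljws,zklpy,xvqq] add [borjy] -> 12 lines: ijgu borjy ojgt sftgy tcfzl ecy jnekn ivj vdie nvu yeirp iqk
Final line 9: vdie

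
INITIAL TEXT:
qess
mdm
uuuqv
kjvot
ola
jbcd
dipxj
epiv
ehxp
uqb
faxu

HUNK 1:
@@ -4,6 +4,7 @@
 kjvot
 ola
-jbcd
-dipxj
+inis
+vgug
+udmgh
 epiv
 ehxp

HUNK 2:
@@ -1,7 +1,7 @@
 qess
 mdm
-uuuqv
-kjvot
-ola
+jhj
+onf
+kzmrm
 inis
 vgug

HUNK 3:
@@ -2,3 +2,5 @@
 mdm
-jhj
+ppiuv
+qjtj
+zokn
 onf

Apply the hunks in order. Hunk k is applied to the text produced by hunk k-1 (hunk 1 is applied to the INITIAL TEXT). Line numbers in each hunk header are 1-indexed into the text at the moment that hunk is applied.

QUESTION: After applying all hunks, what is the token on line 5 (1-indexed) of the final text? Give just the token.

Answer: zokn

Derivation:
Hunk 1: at line 4 remove [jbcd,dipxj] add [inis,vgug,udmgh] -> 12 lines: qess mdm uuuqv kjvot ola inis vgug udmgh epiv ehxp uqb faxu
Hunk 2: at line 1 remove [uuuqv,kjvot,ola] add [jhj,onf,kzmrm] -> 12 lines: qess mdm jhj onf kzmrm inis vgug udmgh epiv ehxp uqb faxu
Hunk 3: at line 2 remove [jhj] add [ppiuv,qjtj,zokn] -> 14 lines: qess mdm ppiuv qjtj zokn onf kzmrm inis vgug udmgh epiv ehxp uqb faxu
Final line 5: zokn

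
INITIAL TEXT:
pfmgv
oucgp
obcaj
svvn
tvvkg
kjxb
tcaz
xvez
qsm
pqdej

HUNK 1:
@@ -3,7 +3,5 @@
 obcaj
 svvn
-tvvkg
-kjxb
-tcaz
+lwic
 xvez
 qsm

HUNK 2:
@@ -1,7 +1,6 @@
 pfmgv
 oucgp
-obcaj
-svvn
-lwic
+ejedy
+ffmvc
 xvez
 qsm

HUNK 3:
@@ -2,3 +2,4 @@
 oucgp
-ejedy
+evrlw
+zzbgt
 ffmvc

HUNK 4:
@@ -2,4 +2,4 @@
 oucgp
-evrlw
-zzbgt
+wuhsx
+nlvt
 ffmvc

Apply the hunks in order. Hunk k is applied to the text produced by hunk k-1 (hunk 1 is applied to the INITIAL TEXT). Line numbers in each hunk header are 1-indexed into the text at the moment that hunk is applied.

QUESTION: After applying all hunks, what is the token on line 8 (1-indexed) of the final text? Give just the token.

Hunk 1: at line 3 remove [tvvkg,kjxb,tcaz] add [lwic] -> 8 lines: pfmgv oucgp obcaj svvn lwic xvez qsm pqdej
Hunk 2: at line 1 remove [obcaj,svvn,lwic] add [ejedy,ffmvc] -> 7 lines: pfmgv oucgp ejedy ffmvc xvez qsm pqdej
Hunk 3: at line 2 remove [ejedy] add [evrlw,zzbgt] -> 8 lines: pfmgv oucgp evrlw zzbgt ffmvc xvez qsm pqdej
Hunk 4: at line 2 remove [evrlw,zzbgt] add [wuhsx,nlvt] -> 8 lines: pfmgv oucgp wuhsx nlvt ffmvc xvez qsm pqdej
Final line 8: pqdej

Answer: pqdej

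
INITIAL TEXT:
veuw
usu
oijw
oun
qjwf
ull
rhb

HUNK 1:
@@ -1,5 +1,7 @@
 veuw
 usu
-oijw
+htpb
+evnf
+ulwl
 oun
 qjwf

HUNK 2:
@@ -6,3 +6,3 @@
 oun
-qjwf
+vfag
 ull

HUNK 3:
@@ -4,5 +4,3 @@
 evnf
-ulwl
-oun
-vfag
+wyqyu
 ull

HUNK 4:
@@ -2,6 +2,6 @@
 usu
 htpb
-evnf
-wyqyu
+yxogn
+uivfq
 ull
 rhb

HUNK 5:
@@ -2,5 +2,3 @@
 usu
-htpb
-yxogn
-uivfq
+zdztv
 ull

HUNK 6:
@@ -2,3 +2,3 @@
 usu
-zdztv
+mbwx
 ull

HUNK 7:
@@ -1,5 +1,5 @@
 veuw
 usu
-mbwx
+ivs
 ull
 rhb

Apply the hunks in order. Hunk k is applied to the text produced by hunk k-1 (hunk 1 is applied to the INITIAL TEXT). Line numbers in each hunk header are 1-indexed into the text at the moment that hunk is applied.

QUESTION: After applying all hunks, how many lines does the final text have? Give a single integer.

Hunk 1: at line 1 remove [oijw] add [htpb,evnf,ulwl] -> 9 lines: veuw usu htpb evnf ulwl oun qjwf ull rhb
Hunk 2: at line 6 remove [qjwf] add [vfag] -> 9 lines: veuw usu htpb evnf ulwl oun vfag ull rhb
Hunk 3: at line 4 remove [ulwl,oun,vfag] add [wyqyu] -> 7 lines: veuw usu htpb evnf wyqyu ull rhb
Hunk 4: at line 2 remove [evnf,wyqyu] add [yxogn,uivfq] -> 7 lines: veuw usu htpb yxogn uivfq ull rhb
Hunk 5: at line 2 remove [htpb,yxogn,uivfq] add [zdztv] -> 5 lines: veuw usu zdztv ull rhb
Hunk 6: at line 2 remove [zdztv] add [mbwx] -> 5 lines: veuw usu mbwx ull rhb
Hunk 7: at line 1 remove [mbwx] add [ivs] -> 5 lines: veuw usu ivs ull rhb
Final line count: 5

Answer: 5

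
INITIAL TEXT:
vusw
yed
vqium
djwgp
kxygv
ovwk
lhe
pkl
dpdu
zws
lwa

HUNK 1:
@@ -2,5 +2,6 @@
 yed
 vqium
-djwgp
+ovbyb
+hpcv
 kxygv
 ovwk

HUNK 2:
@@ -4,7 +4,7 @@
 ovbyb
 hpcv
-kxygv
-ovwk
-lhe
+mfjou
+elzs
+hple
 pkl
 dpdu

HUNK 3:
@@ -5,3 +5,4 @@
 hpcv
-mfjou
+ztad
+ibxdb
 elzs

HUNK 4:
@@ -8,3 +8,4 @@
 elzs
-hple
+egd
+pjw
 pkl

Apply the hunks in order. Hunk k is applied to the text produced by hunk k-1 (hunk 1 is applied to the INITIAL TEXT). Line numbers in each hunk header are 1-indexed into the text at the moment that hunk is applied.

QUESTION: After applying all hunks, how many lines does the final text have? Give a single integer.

Hunk 1: at line 2 remove [djwgp] add [ovbyb,hpcv] -> 12 lines: vusw yed vqium ovbyb hpcv kxygv ovwk lhe pkl dpdu zws lwa
Hunk 2: at line 4 remove [kxygv,ovwk,lhe] add [mfjou,elzs,hple] -> 12 lines: vusw yed vqium ovbyb hpcv mfjou elzs hple pkl dpdu zws lwa
Hunk 3: at line 5 remove [mfjou] add [ztad,ibxdb] -> 13 lines: vusw yed vqium ovbyb hpcv ztad ibxdb elzs hple pkl dpdu zws lwa
Hunk 4: at line 8 remove [hple] add [egd,pjw] -> 14 lines: vusw yed vqium ovbyb hpcv ztad ibxdb elzs egd pjw pkl dpdu zws lwa
Final line count: 14

Answer: 14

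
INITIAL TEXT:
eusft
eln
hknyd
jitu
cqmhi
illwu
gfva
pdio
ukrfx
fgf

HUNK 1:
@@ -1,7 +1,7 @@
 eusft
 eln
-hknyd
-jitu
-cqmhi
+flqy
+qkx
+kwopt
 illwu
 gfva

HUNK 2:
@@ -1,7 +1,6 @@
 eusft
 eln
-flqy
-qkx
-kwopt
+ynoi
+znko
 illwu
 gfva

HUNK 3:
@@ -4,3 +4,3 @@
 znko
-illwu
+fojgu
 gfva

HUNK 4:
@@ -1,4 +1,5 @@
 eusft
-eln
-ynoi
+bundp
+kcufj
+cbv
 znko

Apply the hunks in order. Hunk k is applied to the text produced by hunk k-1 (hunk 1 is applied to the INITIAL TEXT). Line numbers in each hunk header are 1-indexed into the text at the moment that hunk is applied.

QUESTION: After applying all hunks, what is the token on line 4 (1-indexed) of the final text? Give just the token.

Answer: cbv

Derivation:
Hunk 1: at line 1 remove [hknyd,jitu,cqmhi] add [flqy,qkx,kwopt] -> 10 lines: eusft eln flqy qkx kwopt illwu gfva pdio ukrfx fgf
Hunk 2: at line 1 remove [flqy,qkx,kwopt] add [ynoi,znko] -> 9 lines: eusft eln ynoi znko illwu gfva pdio ukrfx fgf
Hunk 3: at line 4 remove [illwu] add [fojgu] -> 9 lines: eusft eln ynoi znko fojgu gfva pdio ukrfx fgf
Hunk 4: at line 1 remove [eln,ynoi] add [bundp,kcufj,cbv] -> 10 lines: eusft bundp kcufj cbv znko fojgu gfva pdio ukrfx fgf
Final line 4: cbv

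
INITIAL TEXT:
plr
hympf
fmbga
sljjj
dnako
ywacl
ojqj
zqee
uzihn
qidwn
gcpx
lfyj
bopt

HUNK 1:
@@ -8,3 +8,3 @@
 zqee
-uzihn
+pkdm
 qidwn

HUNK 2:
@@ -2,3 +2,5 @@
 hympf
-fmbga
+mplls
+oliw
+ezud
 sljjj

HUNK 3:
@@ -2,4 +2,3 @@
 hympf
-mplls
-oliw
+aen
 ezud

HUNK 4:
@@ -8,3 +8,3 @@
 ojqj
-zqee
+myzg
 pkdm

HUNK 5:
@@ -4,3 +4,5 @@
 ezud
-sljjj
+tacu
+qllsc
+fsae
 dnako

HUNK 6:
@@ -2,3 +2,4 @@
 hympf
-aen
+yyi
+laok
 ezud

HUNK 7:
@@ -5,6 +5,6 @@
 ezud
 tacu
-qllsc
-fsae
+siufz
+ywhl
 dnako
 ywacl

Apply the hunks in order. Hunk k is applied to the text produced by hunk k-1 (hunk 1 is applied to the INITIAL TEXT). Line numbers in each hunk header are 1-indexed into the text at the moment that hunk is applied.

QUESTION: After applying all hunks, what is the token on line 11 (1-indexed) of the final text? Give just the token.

Answer: ojqj

Derivation:
Hunk 1: at line 8 remove [uzihn] add [pkdm] -> 13 lines: plr hympf fmbga sljjj dnako ywacl ojqj zqee pkdm qidwn gcpx lfyj bopt
Hunk 2: at line 2 remove [fmbga] add [mplls,oliw,ezud] -> 15 lines: plr hympf mplls oliw ezud sljjj dnako ywacl ojqj zqee pkdm qidwn gcpx lfyj bopt
Hunk 3: at line 2 remove [mplls,oliw] add [aen] -> 14 lines: plr hympf aen ezud sljjj dnako ywacl ojqj zqee pkdm qidwn gcpx lfyj bopt
Hunk 4: at line 8 remove [zqee] add [myzg] -> 14 lines: plr hympf aen ezud sljjj dnako ywacl ojqj myzg pkdm qidwn gcpx lfyj bopt
Hunk 5: at line 4 remove [sljjj] add [tacu,qllsc,fsae] -> 16 lines: plr hympf aen ezud tacu qllsc fsae dnako ywacl ojqj myzg pkdm qidwn gcpx lfyj bopt
Hunk 6: at line 2 remove [aen] add [yyi,laok] -> 17 lines: plr hympf yyi laok ezud tacu qllsc fsae dnako ywacl ojqj myzg pkdm qidwn gcpx lfyj bopt
Hunk 7: at line 5 remove [qllsc,fsae] add [siufz,ywhl] -> 17 lines: plr hympf yyi laok ezud tacu siufz ywhl dnako ywacl ojqj myzg pkdm qidwn gcpx lfyj bopt
Final line 11: ojqj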